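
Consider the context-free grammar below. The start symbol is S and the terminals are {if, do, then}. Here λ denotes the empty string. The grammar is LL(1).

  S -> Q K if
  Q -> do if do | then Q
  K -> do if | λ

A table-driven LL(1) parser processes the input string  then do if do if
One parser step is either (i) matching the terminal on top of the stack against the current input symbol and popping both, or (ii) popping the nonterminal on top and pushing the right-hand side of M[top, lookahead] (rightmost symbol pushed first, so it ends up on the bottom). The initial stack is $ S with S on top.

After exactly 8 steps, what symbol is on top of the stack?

     Stack            Input               Action
  1  $ S              then do if do if $  expand S -> Q K if
  2  $ if K Q         then do if do if $  expand Q -> then Q
  3  $ if K Q then    then do if do if $  match then
  4  $ if K Q         do if do if $       expand Q -> do if do
  5  $ if K do if do  do if do if $       match do
  6  $ if K do if     if do if $          match if
  7  $ if K do        do if $             match do
  8  $ if K           if $                expand K -> λ
Stack after step 8: $ if (top = if).

if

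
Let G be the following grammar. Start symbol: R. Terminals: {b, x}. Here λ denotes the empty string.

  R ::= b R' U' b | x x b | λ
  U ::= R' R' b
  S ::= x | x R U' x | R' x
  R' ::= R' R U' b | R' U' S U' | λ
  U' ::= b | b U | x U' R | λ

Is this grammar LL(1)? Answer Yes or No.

FIRST(R) = {λ, b, x}
FIRST(U) = {b, x}
FIRST(S) = {b, x}
FIRST(R') = {λ, b, x}
FIRST(U') = {λ, b, x}
FOLLOW(R) = {$, b, x}
FOLLOW(U) = {b, x}
FOLLOW(S) = {b, x}
FOLLOW(R') = {b, x}
FOLLOW(U') = {b, x}
Cell M[R, b] receives both R ::= b R' U' b and R ::= λ — the grammar is not LL(1).

No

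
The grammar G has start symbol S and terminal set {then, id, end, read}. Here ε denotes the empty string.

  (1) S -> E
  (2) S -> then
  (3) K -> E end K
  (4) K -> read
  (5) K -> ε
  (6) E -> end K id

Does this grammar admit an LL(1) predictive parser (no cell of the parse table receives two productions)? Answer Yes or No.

Yes

FIRST(S) = {end, then}
FIRST(K) = {ε, end, read}
FIRST(E) = {end}
FOLLOW(S) = {$}
FOLLOW(K) = {id}
FOLLOW(E) = {$, end}
Each cell of M receives at most one production.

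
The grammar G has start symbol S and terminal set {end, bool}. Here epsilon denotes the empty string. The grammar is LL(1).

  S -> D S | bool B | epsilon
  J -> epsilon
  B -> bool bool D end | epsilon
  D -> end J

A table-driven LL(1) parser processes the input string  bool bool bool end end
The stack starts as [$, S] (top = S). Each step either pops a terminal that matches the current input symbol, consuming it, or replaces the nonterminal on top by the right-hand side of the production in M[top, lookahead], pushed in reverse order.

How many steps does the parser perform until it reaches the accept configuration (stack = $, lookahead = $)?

step 1: stack=$ S  input=bool bool bool end end $  — expand S -> bool B
step 2: stack=$ B bool  input=bool bool bool end end $  — match bool
step 3: stack=$ B  input=bool bool end end $  — expand B -> bool bool D end
step 4: stack=$ end D bool bool  input=bool bool end end $  — match bool
step 5: stack=$ end D bool  input=bool end end $  — match bool
step 6: stack=$ end D  input=end end $  — expand D -> end J
step 7: stack=$ end J end  input=end end $  — match end
step 8: stack=$ end J  input=end $  — expand J -> epsilon
step 9: stack=$ end  input=end $  — match end
Accept reached after 9 steps.

9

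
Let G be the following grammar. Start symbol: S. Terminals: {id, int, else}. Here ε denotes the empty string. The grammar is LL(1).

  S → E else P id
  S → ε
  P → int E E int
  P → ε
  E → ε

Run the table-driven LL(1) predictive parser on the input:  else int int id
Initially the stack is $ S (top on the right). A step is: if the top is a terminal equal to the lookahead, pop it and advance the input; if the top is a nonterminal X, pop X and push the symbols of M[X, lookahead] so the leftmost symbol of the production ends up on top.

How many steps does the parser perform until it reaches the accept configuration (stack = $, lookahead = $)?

9

step 1: stack=$ S  input=else int int id $  — expand S → E else P id
step 2: stack=$ id P else E  input=else int int id $  — expand E → ε
step 3: stack=$ id P else  input=else int int id $  — match else
step 4: stack=$ id P  input=int int id $  — expand P → int E E int
step 5: stack=$ id int E E int  input=int int id $  — match int
step 6: stack=$ id int E E  input=int id $  — expand E → ε
step 7: stack=$ id int E  input=int id $  — expand E → ε
step 8: stack=$ id int  input=int id $  — match int
step 9: stack=$ id  input=id $  — match id
Accept reached after 9 steps.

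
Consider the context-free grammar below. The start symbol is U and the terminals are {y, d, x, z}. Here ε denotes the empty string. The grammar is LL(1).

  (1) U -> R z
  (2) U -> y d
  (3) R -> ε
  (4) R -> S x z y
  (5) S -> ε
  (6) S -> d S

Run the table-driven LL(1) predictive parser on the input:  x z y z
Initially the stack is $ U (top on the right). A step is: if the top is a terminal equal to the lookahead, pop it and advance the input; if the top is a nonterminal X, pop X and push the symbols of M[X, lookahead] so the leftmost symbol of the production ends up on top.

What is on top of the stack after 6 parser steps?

step 1: stack=$ U  input=x z y z $  — expand U -> R z
step 2: stack=$ z R  input=x z y z $  — expand R -> S x z y
step 3: stack=$ z y z x S  input=x z y z $  — expand S -> ε
step 4: stack=$ z y z x  input=x z y z $  — match x
step 5: stack=$ z y z  input=z y z $  — match z
step 6: stack=$ z y  input=y z $  — match y
Stack after step 6: $ z (top = z).

z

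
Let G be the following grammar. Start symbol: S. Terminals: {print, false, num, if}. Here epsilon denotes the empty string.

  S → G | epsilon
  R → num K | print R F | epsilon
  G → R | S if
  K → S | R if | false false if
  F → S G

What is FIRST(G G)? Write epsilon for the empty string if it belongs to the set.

{epsilon, if, num, print}

FIRST(R): from R→num K we get {num}; from R→print R F we get {print}; from R→epsilon we get {epsilon}. So FIRST(R) = {epsilon, num, print}.
FIRST(S): from S→G we get {epsilon, if, num, print}; from S→epsilon we get {epsilon}. So FIRST(S) = {epsilon, if, num, print}.
FIRST(G): from G→R we get {epsilon, num, print}; from G→S if we get {if, num, print}. So FIRST(G) = {epsilon, if, num, print}.
FIRST(K): from K→S we get {epsilon, if, num, print}; from K→R if we get {if, num, print}; from K→false false if we get {false}. So FIRST(K) = {epsilon, false, if, num, print}.
FIRST(F): from F→S G we get {epsilon, if, num, print}. So FIRST(F) = {epsilon, if, num, print}.
FIRST(G G): take FIRST of each symbol in turn, carrying on past any symbol whose FIRST contains epsilon; result {epsilon, if, num, print}.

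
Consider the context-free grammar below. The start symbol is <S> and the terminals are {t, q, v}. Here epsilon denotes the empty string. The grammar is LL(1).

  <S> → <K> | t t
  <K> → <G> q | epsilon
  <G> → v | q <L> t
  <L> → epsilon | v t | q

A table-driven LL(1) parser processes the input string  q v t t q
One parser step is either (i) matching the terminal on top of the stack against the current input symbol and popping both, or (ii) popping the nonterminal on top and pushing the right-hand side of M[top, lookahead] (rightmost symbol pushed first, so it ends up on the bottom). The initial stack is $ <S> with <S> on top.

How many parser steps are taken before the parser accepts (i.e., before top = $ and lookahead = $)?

     Stack        Input        Action
  1  $ <S>        q v t t q $  expand <S> → <K>
  2  $ <K>        q v t t q $  expand <K> → <G> q
  3  $ q <G>      q v t t q $  expand <G> → q <L> t
  4  $ q t <L> q  q v t t q $  match q
  5  $ q t <L>    v t t q $    expand <L> → v t
  6  $ q t t v    v t t q $    match v
  7  $ q t t      t t q $      match t
  8  $ q t        t q $        match t
  9  $ q          q $          match q
Accept reached after 9 steps.

9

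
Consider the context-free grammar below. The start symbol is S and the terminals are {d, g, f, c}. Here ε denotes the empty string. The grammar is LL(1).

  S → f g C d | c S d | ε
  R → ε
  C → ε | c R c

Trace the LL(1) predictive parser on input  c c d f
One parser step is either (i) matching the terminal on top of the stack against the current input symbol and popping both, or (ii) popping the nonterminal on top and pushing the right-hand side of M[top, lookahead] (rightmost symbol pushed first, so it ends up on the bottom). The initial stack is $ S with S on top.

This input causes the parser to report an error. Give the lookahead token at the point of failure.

f

step 1: stack=$ S  input=c c d f $  — expand S → c S d
step 2: stack=$ d S c  input=c c d f $  — match c
step 3: stack=$ d S  input=c d f $  — expand S → c S d
step 4: stack=$ d d S c  input=c d f $  — match c
step 5: stack=$ d d S  input=d f $  — expand S → ε
step 6: stack=$ d d  input=d f $  — match d
step 7: stack=$ d  input=f $  — error: top is terminal d but lookahead is f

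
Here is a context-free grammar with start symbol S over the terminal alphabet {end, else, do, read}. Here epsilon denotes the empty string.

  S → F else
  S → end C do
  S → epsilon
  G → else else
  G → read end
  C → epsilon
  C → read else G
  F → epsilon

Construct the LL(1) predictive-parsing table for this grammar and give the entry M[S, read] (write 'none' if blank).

FIRST(G): from G→else else we get {else}; from G→read end we get {read}. So FIRST(G) = {else, read}.
FIRST(C): from C→epsilon we get {epsilon}; from C→read else G we get {read}. So FIRST(C) = {epsilon, read}.
FIRST(F): from F→epsilon we get {epsilon}. So FIRST(F) = {epsilon}.
FIRST(S): from S→F else we get {else}; from S→end C do we get {end}; from S→epsilon we get {epsilon}. So FIRST(S) = {epsilon, else, end}.
FOLLOW(S) includes $ since S is the start symbol.
FOLLOW(S): S appears on no right-hand side. Thus FOLLOW(S) = {$}.
For S → F else: FIRST(F else) = {else}, so it goes in M[S, t] for t ∈ {else}.
For S → end C do: FIRST(end C do) = {end}, so it goes in M[S, t] for t ∈ {end}.
For S → epsilon: FIRST(epsilon) = {epsilon}, so it goes in M[S, t] for t ∈ {}; since epsilon ∈ FIRST, also for every t ∈ FOLLOW(S) = {$}.
None of these place a production in M[S, read].

none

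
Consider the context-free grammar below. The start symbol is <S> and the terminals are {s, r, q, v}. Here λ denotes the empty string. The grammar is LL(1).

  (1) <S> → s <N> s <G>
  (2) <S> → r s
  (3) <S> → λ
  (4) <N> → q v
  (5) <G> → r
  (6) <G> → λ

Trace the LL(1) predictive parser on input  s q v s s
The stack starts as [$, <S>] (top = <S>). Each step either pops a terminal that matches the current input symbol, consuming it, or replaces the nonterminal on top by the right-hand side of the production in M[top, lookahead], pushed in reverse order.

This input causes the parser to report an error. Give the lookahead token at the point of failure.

s

step 1: stack=$ <S>  input=s q v s s $  — expand <S> → s <N> s <G>
step 2: stack=$ <G> s <N> s  input=s q v s s $  — match s
step 3: stack=$ <G> s <N>  input=q v s s $  — expand <N> → q v
step 4: stack=$ <G> s v q  input=q v s s $  — match q
step 5: stack=$ <G> s v  input=v s s $  — match v
step 6: stack=$ <G> s  input=s s $  — match s
step 7: stack=$ <G>  input=s $  — error: M[<G>, s] is empty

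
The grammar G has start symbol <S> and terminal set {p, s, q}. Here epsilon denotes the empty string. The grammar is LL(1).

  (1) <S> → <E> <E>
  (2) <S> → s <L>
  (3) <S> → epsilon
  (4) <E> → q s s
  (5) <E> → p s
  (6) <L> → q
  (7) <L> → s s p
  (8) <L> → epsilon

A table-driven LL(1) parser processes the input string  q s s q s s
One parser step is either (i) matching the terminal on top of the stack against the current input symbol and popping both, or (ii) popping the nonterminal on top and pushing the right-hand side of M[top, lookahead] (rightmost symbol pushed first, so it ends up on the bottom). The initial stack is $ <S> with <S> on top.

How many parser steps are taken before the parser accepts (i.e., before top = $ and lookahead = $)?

     Stack        Input          Action
  1  $ <S>        q s s q s s $  expand <S> → <E> <E>
  2  $ <E> <E>    q s s q s s $  expand <E> → q s s
  3  $ <E> s s q  q s s q s s $  match q
  4  $ <E> s s    s s q s s $    match s
  5  $ <E> s      s q s s $      match s
  6  $ <E>        q s s $        expand <E> → q s s
  7  $ s s q      q s s $        match q
  8  $ s s        s s $          match s
  9  $ s          s $            match s
Accept reached after 9 steps.

9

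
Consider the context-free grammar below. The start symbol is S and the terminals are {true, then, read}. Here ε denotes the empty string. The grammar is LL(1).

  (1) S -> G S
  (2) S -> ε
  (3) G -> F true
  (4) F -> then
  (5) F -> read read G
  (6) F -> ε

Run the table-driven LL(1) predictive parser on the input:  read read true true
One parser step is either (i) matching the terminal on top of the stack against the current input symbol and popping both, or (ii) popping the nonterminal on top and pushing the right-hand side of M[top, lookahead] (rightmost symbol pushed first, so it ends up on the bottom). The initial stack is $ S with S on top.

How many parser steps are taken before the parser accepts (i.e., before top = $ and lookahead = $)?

      Stack                 Input                  Action
   1  $ S                   read read true true $  expand S -> G S
   2  $ S G                 read read true true $  expand G -> F true
   3  $ S true F            read read true true $  expand F -> read read G
   4  $ S true G read read  read read true true $  match read
   5  $ S true G read       read true true $       match read
   6  $ S true G            true true $            expand G -> F true
   7  $ S true true F       true true $            expand F -> ε
   8  $ S true true         true true $            match true
   9  $ S true              true $                 match true
  10  $ S                   $                      expand S -> ε
Accept reached after 10 steps.

10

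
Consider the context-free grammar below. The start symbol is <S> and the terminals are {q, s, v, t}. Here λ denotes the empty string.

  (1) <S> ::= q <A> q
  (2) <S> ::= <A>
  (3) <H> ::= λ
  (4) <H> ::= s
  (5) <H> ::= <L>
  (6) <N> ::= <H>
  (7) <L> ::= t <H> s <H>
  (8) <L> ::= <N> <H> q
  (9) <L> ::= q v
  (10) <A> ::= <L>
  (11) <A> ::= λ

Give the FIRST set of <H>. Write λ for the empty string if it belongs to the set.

FIRST(<S>): from <S>::=q <A> q we get {q}; from <S>::=<A> we get {λ, q, s, t}. So FIRST(<S>) = {λ, q, s, t}.
FIRST(<H>): from <H>::=λ we get {λ}; from <H>::=s we get {s}; from <H>::=<L> we get {q, s, t}. So FIRST(<H>) = {λ, q, s, t}.
FIRST(<N>): from <N>::=<H> we get {λ, q, s, t}. So FIRST(<N>) = {λ, q, s, t}.
FIRST(<L>): from <L>::=t <H> s <H> we get {t}; from <L>::=<N> <H> q we get {q, s, t}; from <L>::=q v we get {q}. So FIRST(<L>) = {q, s, t}.
FIRST(<A>): from <A>::=<L> we get {q, s, t}; from <A>::=λ we get {λ}. So FIRST(<A>) = {λ, q, s, t}.

{λ, q, s, t}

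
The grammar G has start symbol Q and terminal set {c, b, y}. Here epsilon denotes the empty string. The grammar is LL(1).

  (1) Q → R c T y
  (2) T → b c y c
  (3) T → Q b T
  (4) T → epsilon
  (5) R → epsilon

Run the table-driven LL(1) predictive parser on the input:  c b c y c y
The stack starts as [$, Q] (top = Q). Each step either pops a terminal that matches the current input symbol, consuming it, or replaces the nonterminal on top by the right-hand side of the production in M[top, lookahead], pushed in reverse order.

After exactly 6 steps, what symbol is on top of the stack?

step 1: stack=$ Q  input=c b c y c y $  — expand Q → R c T y
step 2: stack=$ y T c R  input=c b c y c y $  — expand R → epsilon
step 3: stack=$ y T c  input=c b c y c y $  — match c
step 4: stack=$ y T  input=b c y c y $  — expand T → b c y c
step 5: stack=$ y c y c b  input=b c y c y $  — match b
step 6: stack=$ y c y c  input=c y c y $  — match c
Stack after step 6: $ y c y (top = y).

y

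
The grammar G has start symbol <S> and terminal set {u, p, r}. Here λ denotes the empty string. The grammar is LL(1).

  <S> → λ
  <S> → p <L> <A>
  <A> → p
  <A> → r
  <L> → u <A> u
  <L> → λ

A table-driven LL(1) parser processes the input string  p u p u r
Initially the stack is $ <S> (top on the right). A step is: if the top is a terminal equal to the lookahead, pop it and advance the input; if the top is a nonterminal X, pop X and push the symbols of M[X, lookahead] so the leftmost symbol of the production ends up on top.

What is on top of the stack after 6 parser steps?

     Stack          Input        Action
  1  $ <S>          p u p u r $  expand <S> → p <L> <A>
  2  $ <A> <L> p    p u p u r $  match p
  3  $ <A> <L>      u p u r $    expand <L> → u <A> u
  4  $ <A> u <A> u  u p u r $    match u
  5  $ <A> u <A>    p u r $      expand <A> → p
  6  $ <A> u p      p u r $      match p
Stack after step 6: $ <A> u (top = u).

u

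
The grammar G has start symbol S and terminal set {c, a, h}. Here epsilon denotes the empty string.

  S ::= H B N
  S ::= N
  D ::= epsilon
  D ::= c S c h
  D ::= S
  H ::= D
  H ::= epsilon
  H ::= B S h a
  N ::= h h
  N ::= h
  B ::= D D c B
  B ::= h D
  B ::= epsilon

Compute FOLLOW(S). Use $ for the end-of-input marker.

{$, c, h}

FIRST(N) = {h}
FIRST(S) = {c, h}  (via H B N, N)
FIRST(D) = {epsilon, c, h}  (via S)
FIRST(B) = {epsilon, c, h}  (via D D c B)
FIRST(H) = {epsilon, c, h}  (via D, B S h a)
FOLLOW(S) includes $ since S is the start symbol.
FOLLOW(H): in S::=H B N, H is followed by B N with FIRST {c, h}. Thus FOLLOW(H) = {c, h}.
FOLLOW(B): in S::=H B N, B is followed by N with FIRST {h}; in H::=B S h a, B is followed by S h a with FIRST {c, h}; in B::=D D c B, the suffix after B is empty (adds nothing new). Thus FOLLOW(B) = {c, h}.
FOLLOW(D): in H::=D, the suffix after D is empty, so FOLLOW(D) ⊇ FOLLOW(H) = {c, h}; in B::=D D c B (occurrence 1), D is followed by D c B with FIRST {c, h}; in B::=D D c B (occurrence 2), D is followed by c B with FIRST {c}; in B::=h D, the suffix after D is empty, so FOLLOW(D) ⊇ FOLLOW(B) = {c, h}. Thus FOLLOW(D) = {c, h}.
FOLLOW(S): in D::=c S c h, S is followed by c h with FIRST {c}; in D::=S, the suffix after S is empty, so FOLLOW(S) ⊇ FOLLOW(D) = {c, h}; in H::=B S h a, S is followed by h a with FIRST {h}. Thus FOLLOW(S) = {$, c, h}.
FOLLOW(N): in S::=H B N, the suffix after N is empty, so FOLLOW(N) ⊇ FOLLOW(S) = {$, c, h}; in S::=N, the suffix after N is empty, so FOLLOW(N) ⊇ FOLLOW(S) = {$, c, h}. Thus FOLLOW(N) = {$, c, h}.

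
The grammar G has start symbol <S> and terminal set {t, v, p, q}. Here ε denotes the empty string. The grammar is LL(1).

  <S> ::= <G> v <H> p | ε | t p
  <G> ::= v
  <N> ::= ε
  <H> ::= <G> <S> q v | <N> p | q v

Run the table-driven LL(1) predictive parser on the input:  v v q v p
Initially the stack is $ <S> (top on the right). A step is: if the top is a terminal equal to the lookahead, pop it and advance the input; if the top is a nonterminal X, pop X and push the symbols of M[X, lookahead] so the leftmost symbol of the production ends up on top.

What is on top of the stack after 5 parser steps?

     Stack          Input        Action
  1  $ <S>          v v q v p $  expand <S> ::= <G> v <H> p
  2  $ p <H> v <G>  v v q v p $  expand <G> ::= v
  3  $ p <H> v v    v v q v p $  match v
  4  $ p <H> v      v q v p $    match v
  5  $ p <H>        q v p $      expand <H> ::= q v
Stack after step 5: $ p v q (top = q).

q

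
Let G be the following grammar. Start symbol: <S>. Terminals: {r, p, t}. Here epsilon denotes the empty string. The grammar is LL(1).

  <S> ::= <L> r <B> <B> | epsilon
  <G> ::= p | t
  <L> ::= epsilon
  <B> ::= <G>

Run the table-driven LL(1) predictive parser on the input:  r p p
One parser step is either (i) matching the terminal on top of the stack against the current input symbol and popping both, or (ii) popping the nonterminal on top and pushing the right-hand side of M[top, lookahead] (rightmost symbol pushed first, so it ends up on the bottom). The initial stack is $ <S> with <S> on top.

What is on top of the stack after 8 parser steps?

p

     Stack            Input    Action
  1  $ <S>            r p p $  expand <S> ::= <L> r <B> <B>
  2  $ <B> <B> r <L>  r p p $  expand <L> ::= epsilon
  3  $ <B> <B> r      r p p $  match r
  4  $ <B> <B>        p p $    expand <B> ::= <G>
  5  $ <B> <G>        p p $    expand <G> ::= p
  6  $ <B> p          p p $    match p
  7  $ <B>            p $      expand <B> ::= <G>
  8  $ <G>            p $      expand <G> ::= p
Stack after step 8: $ p (top = p).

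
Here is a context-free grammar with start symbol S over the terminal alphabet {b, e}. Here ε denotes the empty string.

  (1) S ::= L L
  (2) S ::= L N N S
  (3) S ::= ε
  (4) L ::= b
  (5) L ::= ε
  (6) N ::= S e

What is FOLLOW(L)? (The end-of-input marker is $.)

{$, b, e}

FIRST(L) = {ε, b}
FIRST(S) = {ε, b, e}  (via L L, L N N S)
FIRST(N) = {b, e}  (via S e)
FOLLOW(S) includes $ since S is the start symbol.
FOLLOW(S): in S::=L N N S, the suffix after S is empty (adds nothing new); in N::=S e, S is followed by e with FIRST {e}. Thus FOLLOW(S) = {$, e}.
FOLLOW(L): in S::=L L (occurrence 1), L is followed by L with FIRST {ε, b}; in S::=L L (occurrence 1), the suffix after L is nullable, so FOLLOW(L) ⊇ FOLLOW(S) = {$, e}; in S::=L L (occurrence 2), the suffix after L is empty, so FOLLOW(L) ⊇ FOLLOW(S) = {$, e}; in S::=L N N S, L is followed by N N S with FIRST {b, e}. Thus FOLLOW(L) = {$, b, e}.
FOLLOW(N): in S::=L N N S (occurrence 1), N is followed by N S with FIRST {b, e}; in S::=L N N S (occurrence 2), N is followed by S with FIRST {ε, b, e}; in S::=L N N S (occurrence 2), the suffix after N is nullable, so FOLLOW(N) ⊇ FOLLOW(S) = {$, e}. Thus FOLLOW(N) = {$, b, e}.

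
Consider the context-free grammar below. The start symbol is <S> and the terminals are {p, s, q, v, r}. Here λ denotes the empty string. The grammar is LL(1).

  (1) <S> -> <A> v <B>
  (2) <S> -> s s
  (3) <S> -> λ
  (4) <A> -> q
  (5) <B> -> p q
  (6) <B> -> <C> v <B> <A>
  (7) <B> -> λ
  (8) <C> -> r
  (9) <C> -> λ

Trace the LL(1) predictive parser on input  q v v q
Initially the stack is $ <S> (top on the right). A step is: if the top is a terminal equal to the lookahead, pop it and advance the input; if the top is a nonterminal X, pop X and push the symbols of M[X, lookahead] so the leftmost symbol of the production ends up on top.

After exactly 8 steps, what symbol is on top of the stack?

     Stack            Input      Action
  1  $ <S>            q v v q $  expand <S> -> <A> v <B>
  2  $ <B> v <A>      q v v q $  expand <A> -> q
  3  $ <B> v q        q v v q $  match q
  4  $ <B> v          v v q $    match v
  5  $ <B>            v q $      expand <B> -> <C> v <B> <A>
  6  $ <A> <B> v <C>  v q $      expand <C> -> λ
  7  $ <A> <B> v      v q $      match v
  8  $ <A> <B>        q $        expand <B> -> λ
Stack after step 8: $ <A> (top = <A>).

<A>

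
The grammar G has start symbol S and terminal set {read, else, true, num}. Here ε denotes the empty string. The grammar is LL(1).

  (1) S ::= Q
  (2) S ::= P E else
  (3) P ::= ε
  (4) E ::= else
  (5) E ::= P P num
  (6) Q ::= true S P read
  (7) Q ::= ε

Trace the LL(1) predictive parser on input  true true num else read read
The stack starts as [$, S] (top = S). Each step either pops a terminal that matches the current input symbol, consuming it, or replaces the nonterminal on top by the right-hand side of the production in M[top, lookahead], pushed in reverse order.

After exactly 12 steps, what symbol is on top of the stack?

step 1: stack=$ S  input=true true num else read read $  — expand S ::= Q
step 2: stack=$ Q  input=true true num else read read $  — expand Q ::= true S P read
step 3: stack=$ read P S true  input=true true num else read read $  — match true
step 4: stack=$ read P S  input=true num else read read $  — expand S ::= Q
step 5: stack=$ read P Q  input=true num else read read $  — expand Q ::= true S P read
step 6: stack=$ read P read P S true  input=true num else read read $  — match true
step 7: stack=$ read P read P S  input=num else read read $  — expand S ::= P E else
step 8: stack=$ read P read P else E P  input=num else read read $  — expand P ::= ε
step 9: stack=$ read P read P else E  input=num else read read $  — expand E ::= P P num
step 10: stack=$ read P read P else num P P  input=num else read read $  — expand P ::= ε
step 11: stack=$ read P read P else num P  input=num else read read $  — expand P ::= ε
step 12: stack=$ read P read P else num  input=num else read read $  — match num
Stack after step 12: $ read P read P else (top = else).

else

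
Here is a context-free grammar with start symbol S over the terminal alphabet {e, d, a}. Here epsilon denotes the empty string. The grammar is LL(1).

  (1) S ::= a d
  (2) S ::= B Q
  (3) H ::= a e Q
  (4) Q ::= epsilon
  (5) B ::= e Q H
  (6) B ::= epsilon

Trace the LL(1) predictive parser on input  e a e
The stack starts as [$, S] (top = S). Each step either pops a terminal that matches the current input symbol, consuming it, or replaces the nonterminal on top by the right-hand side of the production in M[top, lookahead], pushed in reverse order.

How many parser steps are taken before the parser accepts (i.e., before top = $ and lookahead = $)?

step 1: stack=$ S  input=e a e $  — expand S ::= B Q
step 2: stack=$ Q B  input=e a e $  — expand B ::= e Q H
step 3: stack=$ Q H Q e  input=e a e $  — match e
step 4: stack=$ Q H Q  input=a e $  — expand Q ::= epsilon
step 5: stack=$ Q H  input=a e $  — expand H ::= a e Q
step 6: stack=$ Q Q e a  input=a e $  — match a
step 7: stack=$ Q Q e  input=e $  — match e
step 8: stack=$ Q Q  input=$  — expand Q ::= epsilon
step 9: stack=$ Q  input=$  — expand Q ::= epsilon
Accept reached after 9 steps.

9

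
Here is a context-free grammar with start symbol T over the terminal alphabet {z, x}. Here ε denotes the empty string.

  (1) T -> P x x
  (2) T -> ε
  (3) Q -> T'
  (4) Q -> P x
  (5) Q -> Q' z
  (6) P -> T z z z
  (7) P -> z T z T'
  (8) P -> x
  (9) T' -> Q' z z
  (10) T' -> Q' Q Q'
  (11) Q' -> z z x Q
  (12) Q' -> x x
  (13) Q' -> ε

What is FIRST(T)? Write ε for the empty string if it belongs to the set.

FIRST(Q'): from Q'->z z x Q we get {z}; from Q'->x x we get {x}; from Q'->ε we get {ε}. So FIRST(Q') = {ε, x, z}.
FIRST(T): from T->P x x we get {x, z}; from T->ε we get {ε}. So FIRST(T) = {ε, x, z}.
FIRST(P): from P->T z z z we get {x, z}; from P->z T z T' we get {z}; from P->x we get {x}. So FIRST(P) = {x, z}.
FIRST(Q): from Q->T' we get {x, z}; from Q->P x we get {x, z}; from Q->Q' z we get {x, z}. So FIRST(Q) = {x, z}.
FIRST(T'): from T'->Q' z z we get {x, z}; from T'->Q' Q Q' we get {x, z}. So FIRST(T') = {x, z}.

{ε, x, z}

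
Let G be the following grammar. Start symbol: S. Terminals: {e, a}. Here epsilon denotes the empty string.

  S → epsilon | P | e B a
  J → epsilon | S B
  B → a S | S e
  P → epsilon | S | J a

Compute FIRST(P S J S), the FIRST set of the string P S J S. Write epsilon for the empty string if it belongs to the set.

{epsilon, a, e}

FIRST(S) = {epsilon, a, e}  (via P)
FIRST(B) = {a, e}  (via S e)
FIRST(J) = {epsilon, a, e}  (via S B)
FIRST(P) = {epsilon, a, e}  (via S, J a)
FIRST(P S J S): take FIRST of each symbol in turn, carrying on past any symbol whose FIRST contains epsilon; result {epsilon, a, e}.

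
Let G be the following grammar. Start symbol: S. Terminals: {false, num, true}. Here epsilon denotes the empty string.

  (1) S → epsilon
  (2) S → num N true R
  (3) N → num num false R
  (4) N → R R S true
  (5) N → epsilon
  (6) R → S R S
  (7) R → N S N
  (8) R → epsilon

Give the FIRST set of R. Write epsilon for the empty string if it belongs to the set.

{epsilon, num, true}

FIRST(S) = {epsilon, num}
FIRST(N) = {epsilon, num, true}  (via R R S true)
FIRST(R) = {epsilon, num, true}  (via S R S, N S N)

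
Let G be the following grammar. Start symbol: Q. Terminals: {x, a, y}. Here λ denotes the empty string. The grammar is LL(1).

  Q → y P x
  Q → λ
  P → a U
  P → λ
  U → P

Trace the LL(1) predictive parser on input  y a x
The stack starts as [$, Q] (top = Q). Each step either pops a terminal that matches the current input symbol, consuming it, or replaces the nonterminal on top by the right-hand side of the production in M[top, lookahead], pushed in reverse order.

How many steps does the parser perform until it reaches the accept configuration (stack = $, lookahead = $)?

     Stack    Input    Action
  1  $ Q      y a x $  expand Q → y P x
  2  $ x P y  y a x $  match y
  3  $ x P    a x $    expand P → a U
  4  $ x U a  a x $    match a
  5  $ x U    x $      expand U → P
  6  $ x P    x $      expand P → λ
  7  $ x      x $      match x
Accept reached after 7 steps.

7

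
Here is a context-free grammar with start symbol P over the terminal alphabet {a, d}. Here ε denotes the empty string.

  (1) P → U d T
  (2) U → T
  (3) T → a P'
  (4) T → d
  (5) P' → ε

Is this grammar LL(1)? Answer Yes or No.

FIRST(P) = {a, d}
FIRST(U) = {a, d}
FIRST(T) = {a, d}
FIRST(P') = {ε}
FOLLOW(P) = {$}
FOLLOW(U) = {d}
FOLLOW(T) = {$, d}
FOLLOW(P') = {$, d}
Each cell of M receives at most one production.

Yes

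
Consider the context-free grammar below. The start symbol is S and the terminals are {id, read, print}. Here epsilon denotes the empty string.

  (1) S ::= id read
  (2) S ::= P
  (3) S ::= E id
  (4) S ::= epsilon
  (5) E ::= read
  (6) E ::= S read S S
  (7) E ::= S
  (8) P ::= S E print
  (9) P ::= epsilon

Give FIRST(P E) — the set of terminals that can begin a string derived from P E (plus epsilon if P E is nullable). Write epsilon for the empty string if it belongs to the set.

{epsilon, id, print, read}

FIRST(S) = {epsilon, id, print, read}  (via P, E id)
FIRST(E) = {epsilon, id, print, read}  (via S read S S, S)
FIRST(P) = {epsilon, id, print, read}  (via S E print)
FIRST(P E): take FIRST of each symbol in turn, carrying on past any symbol whose FIRST contains epsilon; result {epsilon, id, print, read}.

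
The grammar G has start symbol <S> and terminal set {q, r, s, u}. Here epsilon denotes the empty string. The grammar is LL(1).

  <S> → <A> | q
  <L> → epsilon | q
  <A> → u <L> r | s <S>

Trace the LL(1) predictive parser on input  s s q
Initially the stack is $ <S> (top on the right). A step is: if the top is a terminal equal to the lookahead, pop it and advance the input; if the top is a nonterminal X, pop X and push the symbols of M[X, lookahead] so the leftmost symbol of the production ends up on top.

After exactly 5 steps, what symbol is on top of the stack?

s

     Stack    Input    Action
  1  $ <S>    s s q $  expand <S> → <A>
  2  $ <A>    s s q $  expand <A> → s <S>
  3  $ <S> s  s s q $  match s
  4  $ <S>    s q $    expand <S> → <A>
  5  $ <A>    s q $    expand <A> → s <S>
Stack after step 5: $ <S> s (top = s).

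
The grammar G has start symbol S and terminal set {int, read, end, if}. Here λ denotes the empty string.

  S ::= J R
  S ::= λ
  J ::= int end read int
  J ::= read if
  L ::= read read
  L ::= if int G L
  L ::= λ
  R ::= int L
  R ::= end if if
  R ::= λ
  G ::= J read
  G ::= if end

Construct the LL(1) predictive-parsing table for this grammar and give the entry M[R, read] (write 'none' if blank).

FIRST(J) = {int, read}
FIRST(L) = {λ, if, read}
FIRST(R) = {λ, end, int}
FIRST(S) = {λ, int, read}  (via J R)
FIRST(G) = {if, int, read}  (via J read)
FOLLOW(S) includes $ since S is the start symbol.
FOLLOW(S): S appears on no right-hand side. Thus FOLLOW(S) = {$}.
FOLLOW(R): in S::=J R, the suffix after R is empty, so FOLLOW(R) ⊇ FOLLOW(S) = {$}. Thus FOLLOW(R) = {$}.
For R ::= int L: FIRST(int L) = {int}, so it goes in M[R, t] for t ∈ {int}.
For R ::= end if if: FIRST(end if if) = {end}, so it goes in M[R, t] for t ∈ {end}.
For R ::= λ: FIRST(λ) = {λ}, so it goes in M[R, t] for t ∈ {}; since λ ∈ FIRST, also for every t ∈ FOLLOW(R) = {$}.
None of these place a production in M[R, read].

none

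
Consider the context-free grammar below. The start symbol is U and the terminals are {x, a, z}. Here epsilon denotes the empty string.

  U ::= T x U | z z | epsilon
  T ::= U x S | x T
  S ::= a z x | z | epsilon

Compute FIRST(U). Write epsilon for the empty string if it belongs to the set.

FIRST(S): from S::=a z x we get {a}; from S::=z we get {z}; from S::=epsilon we get {epsilon}. So FIRST(S) = {epsilon, a, z}.
FIRST(U): from U::=T x U we get {x, z}; from U::=z z we get {z}; from U::=epsilon we get {epsilon}. So FIRST(U) = {epsilon, x, z}.
FIRST(T): from T::=U x S we get {x, z}; from T::=x T we get {x}. So FIRST(T) = {x, z}.

{epsilon, x, z}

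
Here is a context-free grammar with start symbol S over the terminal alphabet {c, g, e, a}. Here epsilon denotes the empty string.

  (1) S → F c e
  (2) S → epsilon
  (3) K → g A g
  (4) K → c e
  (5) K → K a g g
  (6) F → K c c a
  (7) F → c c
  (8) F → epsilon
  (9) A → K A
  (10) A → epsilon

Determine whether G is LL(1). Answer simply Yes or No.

FIRST(S) = {epsilon, c, g}
FIRST(K) = {c, g}
FIRST(F) = {epsilon, c, g}
FIRST(A) = {epsilon, c, g}
FOLLOW(S) = {$}
FOLLOW(K) = {a, c, g}
FOLLOW(F) = {c}
FOLLOW(A) = {g}
Cell M[A, g] receives both A → K A and A → epsilon — the grammar is not LL(1).

No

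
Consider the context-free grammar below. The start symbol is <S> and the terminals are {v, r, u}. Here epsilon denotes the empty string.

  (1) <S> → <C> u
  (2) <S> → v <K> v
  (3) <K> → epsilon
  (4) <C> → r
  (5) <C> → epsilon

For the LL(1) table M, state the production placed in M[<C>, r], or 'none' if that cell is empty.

FIRST(<K>): from <K>→epsilon we get {epsilon}. So FIRST(<K>) = {epsilon}.
FIRST(<C>): from <C>→r we get {r}; from <C>→epsilon we get {epsilon}. So FIRST(<C>) = {epsilon, r}.
FIRST(<S>): from <S>→<C> u we get {r, u}; from <S>→v <K> v we get {v}. So FIRST(<S>) = {r, u, v}.
FOLLOW(<S>) includes $ since <S> is the start symbol.
FOLLOW(<C>): in <S>→<C> u, <C> is followed by u with FIRST {u}. Thus FOLLOW(<C>) = {u}.
For <C> → r: FIRST(r) = {r}, so it goes in M[<C>, t] for t ∈ {r}.
For <C> → epsilon: FIRST(epsilon) = {epsilon}, so it goes in M[<C>, t] for t ∈ {}; since epsilon ∈ FIRST, also for every t ∈ FOLLOW(<C>) = {u}.

<C> → r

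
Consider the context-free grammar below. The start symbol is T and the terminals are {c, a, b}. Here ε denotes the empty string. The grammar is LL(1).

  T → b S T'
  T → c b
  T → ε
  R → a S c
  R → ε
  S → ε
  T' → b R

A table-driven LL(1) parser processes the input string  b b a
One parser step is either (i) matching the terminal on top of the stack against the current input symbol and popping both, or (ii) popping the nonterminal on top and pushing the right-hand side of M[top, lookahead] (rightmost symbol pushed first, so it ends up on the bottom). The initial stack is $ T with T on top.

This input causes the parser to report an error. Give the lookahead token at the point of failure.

$

     Stack     Input    Action
  1  $ T       b b a $  expand T → b S T'
  2  $ T' S b  b b a $  match b
  3  $ T' S    b a $    expand S → ε
  4  $ T'      b a $    expand T' → b R
  5  $ R b     b a $    match b
  6  $ R       a $      expand R → a S c
  7  $ c S a   a $      match a
  8  $ c S     $        error: M[S, $] is empty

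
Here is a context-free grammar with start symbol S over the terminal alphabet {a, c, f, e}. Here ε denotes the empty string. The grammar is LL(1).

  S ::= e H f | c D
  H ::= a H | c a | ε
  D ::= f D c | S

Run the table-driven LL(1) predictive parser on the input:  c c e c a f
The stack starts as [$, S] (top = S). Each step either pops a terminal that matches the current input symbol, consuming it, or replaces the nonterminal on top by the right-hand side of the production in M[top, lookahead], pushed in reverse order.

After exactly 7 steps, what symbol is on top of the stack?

step 1: stack=$ S  input=c c e c a f $  — expand S ::= c D
step 2: stack=$ D c  input=c c e c a f $  — match c
step 3: stack=$ D  input=c e c a f $  — expand D ::= S
step 4: stack=$ S  input=c e c a f $  — expand S ::= c D
step 5: stack=$ D c  input=c e c a f $  — match c
step 6: stack=$ D  input=e c a f $  — expand D ::= S
step 7: stack=$ S  input=e c a f $  — expand S ::= e H f
Stack after step 7: $ f H e (top = e).

e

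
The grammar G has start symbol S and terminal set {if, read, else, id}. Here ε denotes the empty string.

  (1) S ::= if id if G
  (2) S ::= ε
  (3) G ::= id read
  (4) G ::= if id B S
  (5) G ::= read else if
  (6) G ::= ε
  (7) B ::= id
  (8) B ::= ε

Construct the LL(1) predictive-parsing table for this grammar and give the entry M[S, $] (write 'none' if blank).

S ::= ε

FIRST(S) = {ε, if}
FIRST(G) = {ε, id, if, read}
FIRST(B) = {ε, id}
FOLLOW(S) includes $ since S is the start symbol.
FOLLOW(S): in G::=if id B S, the suffix after S is empty, so FOLLOW(S) ⊇ FOLLOW(G) = {$}. Thus FOLLOW(S) = {$}.
FOLLOW(G): in S::=if id if G, the suffix after G is empty, so FOLLOW(G) ⊇ FOLLOW(S) = {$}. Thus FOLLOW(G) = {$}.
For S ::= if id if G: FIRST(if id if G) = {if}, so it goes in M[S, t] for t ∈ {if}.
For S ::= ε: FIRST(ε) = {ε}, so it goes in M[S, t] for t ∈ {}; since ε ∈ FIRST, also for every t ∈ FOLLOW(S) = {$}.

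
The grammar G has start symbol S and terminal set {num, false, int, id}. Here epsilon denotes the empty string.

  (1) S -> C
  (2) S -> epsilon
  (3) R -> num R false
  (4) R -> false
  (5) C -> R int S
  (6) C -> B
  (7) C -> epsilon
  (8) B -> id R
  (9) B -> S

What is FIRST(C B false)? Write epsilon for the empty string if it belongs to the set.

FIRST(R) = {false, num}
FIRST(S) = {epsilon, false, id, num}  (via C)
FIRST(B) = {epsilon, false, id, num}  (via S)
FIRST(C) = {epsilon, false, id, num}  (via R int S, B)
FIRST(C B false): take FIRST of each symbol in turn, carrying on past any symbol whose FIRST contains epsilon; result {false, id, num}.

{false, id, num}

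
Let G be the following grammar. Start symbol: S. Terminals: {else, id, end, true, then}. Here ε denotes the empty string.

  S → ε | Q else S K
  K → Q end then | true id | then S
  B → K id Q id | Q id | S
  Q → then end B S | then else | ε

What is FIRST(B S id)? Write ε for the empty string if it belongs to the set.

FIRST(Q) = {ε, then}
FIRST(S) = {ε, else, then}  (via Q else S K)
FIRST(K) = {end, then, true}  (via Q end then)
FIRST(B) = {ε, else, end, id, then, true}  (via K id Q id, Q id, S)
FIRST(B S id): take FIRST of each symbol in turn, carrying on past any symbol whose FIRST contains ε; result {else, end, id, then, true}.

{else, end, id, then, true}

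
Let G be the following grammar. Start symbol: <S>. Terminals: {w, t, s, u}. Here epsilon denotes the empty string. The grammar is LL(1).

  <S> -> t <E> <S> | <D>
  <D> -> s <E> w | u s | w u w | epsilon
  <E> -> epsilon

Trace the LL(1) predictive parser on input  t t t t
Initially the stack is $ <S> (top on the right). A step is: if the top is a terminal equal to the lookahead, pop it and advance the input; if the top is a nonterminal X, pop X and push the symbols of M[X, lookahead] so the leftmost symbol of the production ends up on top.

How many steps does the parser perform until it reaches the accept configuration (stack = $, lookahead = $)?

14

      Stack        Input      Action
   1  $ <S>        t t t t $  expand <S> -> t <E> <S>
   2  $ <S> <E> t  t t t t $  match t
   3  $ <S> <E>    t t t $    expand <E> -> epsilon
   4  $ <S>        t t t $    expand <S> -> t <E> <S>
   5  $ <S> <E> t  t t t $    match t
   6  $ <S> <E>    t t $      expand <E> -> epsilon
   7  $ <S>        t t $      expand <S> -> t <E> <S>
   8  $ <S> <E> t  t t $      match t
   9  $ <S> <E>    t $        expand <E> -> epsilon
  10  $ <S>        t $        expand <S> -> t <E> <S>
  11  $ <S> <E> t  t $        match t
  12  $ <S> <E>    $          expand <E> -> epsilon
  13  $ <S>        $          expand <S> -> <D>
  14  $ <D>        $          expand <D> -> epsilon
Accept reached after 14 steps.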